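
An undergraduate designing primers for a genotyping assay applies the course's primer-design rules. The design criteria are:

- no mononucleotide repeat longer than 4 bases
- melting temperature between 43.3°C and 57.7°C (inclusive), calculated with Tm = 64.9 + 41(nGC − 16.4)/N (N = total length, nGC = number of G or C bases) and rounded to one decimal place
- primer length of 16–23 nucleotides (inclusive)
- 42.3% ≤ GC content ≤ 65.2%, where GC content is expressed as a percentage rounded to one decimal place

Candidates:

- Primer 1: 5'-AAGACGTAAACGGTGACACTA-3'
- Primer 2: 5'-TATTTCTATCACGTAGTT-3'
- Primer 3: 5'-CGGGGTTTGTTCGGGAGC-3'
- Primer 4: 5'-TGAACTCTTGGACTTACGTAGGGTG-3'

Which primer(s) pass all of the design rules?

Primer 1 only.

Primer 1 (21 nt, A=9 T=3 G=5 C=4): longest run = 3 ✓; Tm = 64.9 + 41·(9 − 16.4)/21 = 50.5°C ✓; length 21 ✓; GC 9/21 = 42.9% ✓ — passes.
Primer 2 (18 nt, A=4 T=9 G=2 C=3): longest run = 3 ✓; Tm = 64.9 + 41·(5 − 16.4)/18 = 38.9°C, outside 43.3–57.7°C ✗; length 18 ✓; GC 5/18 = 27.8%, outside 42.3–65.2% ✗ — fails.
Primer 3 (18 nt, A=1 T=5 G=9 C=3): longest run = 4 ✓; Tm = 64.9 + 41·(12 − 16.4)/18 = 54.9°C ✓; length 18 ✓; GC 12/18 = 66.7%, outside 42.3–65.2% ✗ — fails.
Primer 4 (25 nt, A=5 T=8 G=8 C=4): longest run = 3 ✓; Tm = 64.9 + 41·(12 − 16.4)/25 = 57.7°C ✓; length 25, outside 16–23 ✗; GC 12/25 = 48.0% ✓ — fails.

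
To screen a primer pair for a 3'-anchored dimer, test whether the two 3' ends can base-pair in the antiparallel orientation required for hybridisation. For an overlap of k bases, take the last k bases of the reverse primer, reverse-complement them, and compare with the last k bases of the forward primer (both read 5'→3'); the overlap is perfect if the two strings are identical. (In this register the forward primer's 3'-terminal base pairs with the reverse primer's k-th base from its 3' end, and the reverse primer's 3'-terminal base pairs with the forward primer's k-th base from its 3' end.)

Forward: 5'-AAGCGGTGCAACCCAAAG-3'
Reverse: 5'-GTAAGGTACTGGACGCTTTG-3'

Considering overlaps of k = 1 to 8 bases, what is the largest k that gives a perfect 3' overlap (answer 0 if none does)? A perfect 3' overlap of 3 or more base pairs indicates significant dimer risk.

Longest perfect overlap: 5 complementary base pairs; significant dimer risk (threshold 3).

Last 8 bases (5'→3') — forward …ACCCAAAG, reverse …ACGCTTTG.
Reverse complement of the reverse primer's last 8 bases: CAAAGCGT; its first k bases are the reverse complement of the reverse primer's last k bases, so a perfect k-base overlap needs the forward primer's last k bases to equal them.
Comparing (forward last k vs required): k=1: G vs C ✗; k=2: AG vs CA ✗; k=3: AAG vs CAA ✗; k=4: AAAG vs CAAA ✗; k=5: CAAAG vs CAAAG ✓; k=6: CCAAAG vs CAAAGC ✗; k=7: CCCAAAG vs CAAAGCG ✗; k=8: ACCCAAAG vs CAAAGCGT ✗.
Only k = 5 is perfect, so the longest perfect 3' overlap is 5.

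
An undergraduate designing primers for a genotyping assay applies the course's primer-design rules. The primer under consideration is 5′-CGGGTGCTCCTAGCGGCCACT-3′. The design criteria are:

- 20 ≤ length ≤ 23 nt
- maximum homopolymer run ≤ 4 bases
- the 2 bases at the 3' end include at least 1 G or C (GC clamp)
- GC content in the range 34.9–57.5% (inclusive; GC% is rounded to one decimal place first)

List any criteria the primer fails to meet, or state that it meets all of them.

Fails: GC content.

Base counts: A=2, T=4, G=7, C=8 (length 21).
length: length 21 ✓
homopolymer run: longest run = 3 ✓
GC clamp: 3' end CT has 1 G/C ✓
GC content: GC 15/21 = 71.4%, outside 34.9–57.5% ✗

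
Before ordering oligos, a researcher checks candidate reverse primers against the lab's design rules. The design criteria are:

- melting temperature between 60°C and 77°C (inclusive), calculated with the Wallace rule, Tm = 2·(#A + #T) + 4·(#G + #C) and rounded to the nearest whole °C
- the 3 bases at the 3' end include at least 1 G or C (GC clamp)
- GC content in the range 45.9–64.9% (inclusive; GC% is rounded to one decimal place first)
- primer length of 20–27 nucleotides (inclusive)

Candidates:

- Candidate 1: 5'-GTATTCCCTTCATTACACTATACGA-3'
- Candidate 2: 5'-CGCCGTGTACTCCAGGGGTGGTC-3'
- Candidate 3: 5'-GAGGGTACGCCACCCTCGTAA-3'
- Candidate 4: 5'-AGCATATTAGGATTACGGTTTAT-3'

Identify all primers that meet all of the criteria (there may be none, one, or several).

Candidate 1 (25 nt, A=7 T=9 G=2 C=7): Tm = 2·16 + 4·9 = 68°C ✓; 3' end CGA has 2 G/C ✓; GC 9/25 = 36.0%, outside 45.9–64.9% ✗; length 25 ✓ — fails.
Candidate 2 (23 nt, A=2 T=5 G=9 C=7): Tm = 2·7 + 4·16 = 78°C, outside 60–77°C ✗; 3' end GTC has 2 G/C ✓; GC 16/23 = 69.6%, outside 45.9–64.9% ✗; length 23 ✓ — fails.
Candidate 3 (21 nt, A=5 T=3 G=6 C=7): Tm = 2·8 + 4·13 = 68°C ✓; 3' end TAA has 0 G/C, need ≥1 ✗; GC 13/21 = 61.9% ✓; length 21 ✓ — fails.
Candidate 4 (23 nt, A=7 T=9 G=5 C=2): Tm = 2·16 + 4·7 = 60°C ✓; 3' end TAT has 0 G/C, need ≥1 ✗; GC 7/23 = 30.4%, outside 45.9–64.9% ✗; length 23 ✓ — fails.

None of the candidates satisfy all criteria.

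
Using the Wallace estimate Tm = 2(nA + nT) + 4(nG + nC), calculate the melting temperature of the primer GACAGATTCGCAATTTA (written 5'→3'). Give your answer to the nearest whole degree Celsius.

46°C

Base counts: A=6, T=5, G=3, C=3 (length 17).
Tm = 2·(6+5) + 4·(3+3) = 2·11 + 4·6 = 22 + 24 = 46°C.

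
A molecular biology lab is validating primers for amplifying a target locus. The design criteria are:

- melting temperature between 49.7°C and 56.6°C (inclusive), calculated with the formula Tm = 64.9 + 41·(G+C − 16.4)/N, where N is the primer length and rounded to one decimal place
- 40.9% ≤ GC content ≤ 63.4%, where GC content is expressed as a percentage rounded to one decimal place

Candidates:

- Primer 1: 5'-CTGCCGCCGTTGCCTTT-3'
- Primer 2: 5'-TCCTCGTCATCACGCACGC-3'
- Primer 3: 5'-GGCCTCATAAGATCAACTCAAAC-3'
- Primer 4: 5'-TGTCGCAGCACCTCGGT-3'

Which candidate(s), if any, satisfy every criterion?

Primer 2 and Primer 3.

Primer 1 (17 nt, A=0 T=6 G=4 C=7): Tm = 64.9 + 41·(11 − 16.4)/17 = 51.9°C ✓; GC 11/17 = 64.7%, outside 40.9–63.4% ✗ — fails.
Primer 2 (19 nt, A=3 T=4 G=3 C=9): Tm = 64.9 + 41·(12 − 16.4)/19 = 55.4°C ✓; GC 12/19 = 63.2% ✓ — passes.
Primer 3 (23 nt, A=9 T=4 G=3 C=7): Tm = 64.9 + 41·(10 − 16.4)/23 = 53.5°C ✓; GC 10/23 = 43.5% ✓ — passes.
Primer 4 (17 nt, A=2 T=4 G=5 C=6): Tm = 64.9 + 41·(11 − 16.4)/17 = 51.9°C ✓; GC 11/17 = 64.7%, outside 40.9–63.4% ✗ — fails.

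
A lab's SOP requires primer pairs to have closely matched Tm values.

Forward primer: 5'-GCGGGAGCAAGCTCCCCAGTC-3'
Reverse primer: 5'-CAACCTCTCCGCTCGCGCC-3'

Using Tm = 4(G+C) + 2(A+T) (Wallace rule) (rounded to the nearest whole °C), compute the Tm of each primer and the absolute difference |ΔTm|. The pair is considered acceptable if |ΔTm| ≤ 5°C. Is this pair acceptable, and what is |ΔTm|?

|ΔTm| = 6°C; the pair is not acceptable.

Forward: A=4 T=2 G=7 C=8 → Tm = 2·6 + 4·15 = 72°C.
Reverse: A=2 T=3 G=3 C=11 → Tm = 2·5 + 4·14 = 66°C.
|ΔTm| = |72 − 66| = 6°C, > 5°C.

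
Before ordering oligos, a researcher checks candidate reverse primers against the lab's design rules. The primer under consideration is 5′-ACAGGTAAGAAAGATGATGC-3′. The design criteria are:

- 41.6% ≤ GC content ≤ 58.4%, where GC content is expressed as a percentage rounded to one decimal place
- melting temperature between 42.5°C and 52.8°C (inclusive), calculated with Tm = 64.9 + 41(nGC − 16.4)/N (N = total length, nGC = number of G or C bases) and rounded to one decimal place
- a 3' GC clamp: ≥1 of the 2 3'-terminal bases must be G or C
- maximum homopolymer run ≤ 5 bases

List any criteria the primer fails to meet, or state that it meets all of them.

Fails: GC content.

Base counts: A=9, T=3, G=6, C=2 (length 20).
GC content: GC 8/20 = 40.0%, outside 41.6–58.4% ✗
Tm: Tm = 64.9 + 41·(8 − 16.4)/20 = 47.7°C ✓
GC clamp: 3' end GC has 2 G/C ✓
homopolymer run: longest run = 3 ✓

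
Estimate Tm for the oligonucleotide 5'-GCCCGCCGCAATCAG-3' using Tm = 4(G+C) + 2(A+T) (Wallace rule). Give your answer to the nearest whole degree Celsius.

Base counts: A=3, T=1, G=4, C=7 (length 15).
Tm = 2·(3+1) + 4·(4+7) = 2·4 + 4·11 = 8 + 44 = 52°C.

52°C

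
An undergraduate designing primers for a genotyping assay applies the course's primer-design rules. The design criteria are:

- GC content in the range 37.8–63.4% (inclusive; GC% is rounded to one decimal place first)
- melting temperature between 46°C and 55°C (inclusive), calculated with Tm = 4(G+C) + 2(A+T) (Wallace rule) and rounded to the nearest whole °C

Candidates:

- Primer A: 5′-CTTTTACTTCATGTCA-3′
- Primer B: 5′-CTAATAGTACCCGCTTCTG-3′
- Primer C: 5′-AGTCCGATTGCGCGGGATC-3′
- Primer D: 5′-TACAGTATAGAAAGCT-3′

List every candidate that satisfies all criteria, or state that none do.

Primer A (16 nt, A=3 T=8 G=1 C=4): GC 5/16 = 31.3%, outside 37.8–63.4% ✗; Tm = 2·11 + 4·5 = 42°C, outside 46–55°C ✗ — fails.
Primer B (19 nt, A=4 T=6 G=3 C=6): GC 9/19 = 47.4% ✓; Tm = 2·10 + 4·9 = 56°C, outside 46–55°C ✗ — fails.
Primer C (19 nt, A=3 T=4 G=7 C=5): GC 12/19 = 63.2% ✓; Tm = 2·7 + 4·12 = 62°C, outside 46–55°C ✗ — fails.
Primer D (16 nt, A=7 T=4 G=3 C=2): GC 5/16 = 31.3%, outside 37.8–63.4% ✗; Tm = 2·11 + 4·5 = 42°C, outside 46–55°C ✗ — fails.

None of the candidates satisfy all criteria.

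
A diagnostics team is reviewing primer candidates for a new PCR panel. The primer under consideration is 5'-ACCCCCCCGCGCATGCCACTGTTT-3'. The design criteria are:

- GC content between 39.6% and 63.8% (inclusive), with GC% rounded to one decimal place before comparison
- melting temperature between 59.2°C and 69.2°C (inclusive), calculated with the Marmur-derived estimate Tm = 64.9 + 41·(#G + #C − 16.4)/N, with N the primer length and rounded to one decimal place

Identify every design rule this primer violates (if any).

Fails: GC content.

Base counts: A=3, T=5, G=4, C=12 (length 24).
GC content: GC 16/24 = 66.7%, outside 39.6–63.8% ✗
Tm: Tm = 64.9 + 41·(16 − 16.4)/24 = 64.2°C ✓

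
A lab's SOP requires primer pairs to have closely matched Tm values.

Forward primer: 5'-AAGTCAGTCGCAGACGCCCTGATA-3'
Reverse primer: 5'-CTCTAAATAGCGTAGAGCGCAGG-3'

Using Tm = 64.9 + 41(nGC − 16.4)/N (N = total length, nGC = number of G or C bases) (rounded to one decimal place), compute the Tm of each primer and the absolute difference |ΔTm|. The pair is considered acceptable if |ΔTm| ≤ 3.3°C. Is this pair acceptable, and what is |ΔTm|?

Forward: G+C = 13, N = 24 → Tm = 64.9 + 41·(13 − 16.4)/24 = 59.1°C.
Reverse: G+C = 12, N = 23 → Tm = 64.9 + 41·(12 − 16.4)/23 = 57.1°C.
|ΔTm| = |59.1 − 57.1| = 2.0°C, ≤ 3.3°C.

|ΔTm| = 2.0°C; the pair is acceptable.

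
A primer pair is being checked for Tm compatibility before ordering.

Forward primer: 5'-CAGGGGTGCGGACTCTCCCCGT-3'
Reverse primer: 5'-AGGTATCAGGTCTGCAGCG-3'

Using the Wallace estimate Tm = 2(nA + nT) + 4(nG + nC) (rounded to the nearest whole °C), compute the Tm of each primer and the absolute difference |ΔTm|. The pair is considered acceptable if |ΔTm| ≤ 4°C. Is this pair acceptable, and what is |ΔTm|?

Forward: A=2 T=4 G=8 C=8 → Tm = 2·6 + 4·16 = 76°C.
Reverse: A=4 T=4 G=7 C=4 → Tm = 2·8 + 4·11 = 60°C.
|ΔTm| = |76 − 60| = 16°C, > 4°C.

|ΔTm| = 16°C; the pair is not acceptable.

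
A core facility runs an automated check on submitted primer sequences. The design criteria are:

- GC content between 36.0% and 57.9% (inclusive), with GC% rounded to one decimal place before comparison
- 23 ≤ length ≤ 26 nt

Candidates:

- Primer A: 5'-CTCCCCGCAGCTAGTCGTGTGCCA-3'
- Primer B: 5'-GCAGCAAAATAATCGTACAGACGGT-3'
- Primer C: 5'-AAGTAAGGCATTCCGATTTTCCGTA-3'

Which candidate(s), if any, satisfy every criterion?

Primer B and Primer C.

Primer A (24 nt, A=3 T=5 G=6 C=10): GC 16/24 = 66.7%, outside 36.0–57.9% ✗; length 24 ✓ — fails.
Primer B (25 nt, A=10 T=4 G=6 C=5): GC 11/25 = 44.0% ✓; length 25 ✓ — passes.
Primer C (25 nt, A=7 T=8 G=5 C=5): GC 10/25 = 40.0% ✓; length 25 ✓ — passes.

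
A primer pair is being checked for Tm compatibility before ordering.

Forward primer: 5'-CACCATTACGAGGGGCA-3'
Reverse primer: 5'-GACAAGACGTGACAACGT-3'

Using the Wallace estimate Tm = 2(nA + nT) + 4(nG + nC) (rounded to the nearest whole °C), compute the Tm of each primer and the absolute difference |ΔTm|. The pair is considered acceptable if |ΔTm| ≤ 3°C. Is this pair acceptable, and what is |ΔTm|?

Forward: A=5 T=2 G=5 C=5 → Tm = 2·7 + 4·10 = 54°C.
Reverse: A=7 T=2 G=5 C=4 → Tm = 2·9 + 4·9 = 54°C.
|ΔTm| = |54 − 54| = 0°C, ≤ 3°C.

|ΔTm| = 0°C; the pair is acceptable.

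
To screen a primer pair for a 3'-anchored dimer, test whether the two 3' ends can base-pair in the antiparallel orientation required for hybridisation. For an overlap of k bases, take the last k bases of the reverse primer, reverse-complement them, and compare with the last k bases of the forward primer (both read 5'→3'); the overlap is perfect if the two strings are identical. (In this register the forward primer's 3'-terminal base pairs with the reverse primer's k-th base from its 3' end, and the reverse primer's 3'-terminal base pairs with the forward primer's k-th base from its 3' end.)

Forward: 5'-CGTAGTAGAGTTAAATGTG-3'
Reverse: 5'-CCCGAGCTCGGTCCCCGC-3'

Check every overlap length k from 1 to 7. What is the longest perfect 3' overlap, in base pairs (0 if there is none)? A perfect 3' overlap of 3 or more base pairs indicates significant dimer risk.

Last 7 bases (5'→3') — forward …AAATGTG, reverse …TCCCCGC.
Reverse complement of the reverse primer's last 7 bases: GCGGGGA; its first k bases are the reverse complement of the reverse primer's last k bases, so a perfect k-base overlap needs the forward primer's last k bases to equal them.
Comparing (forward last k vs required): k=1: G vs G ✓; k=2: TG vs GC ✗; k=3: GTG vs GCG ✗; k=4: TGTG vs GCGG ✗; k=5: ATGTG vs GCGGG ✗; k=6: AATGTG vs GCGGGG ✗; k=7: AAATGTG vs GCGGGGA ✗.
Only k = 1 is perfect, so the longest perfect 3' overlap is 1.

Longest perfect overlap: 1 complementary base pair; below the dimer-risk threshold (threshold 3).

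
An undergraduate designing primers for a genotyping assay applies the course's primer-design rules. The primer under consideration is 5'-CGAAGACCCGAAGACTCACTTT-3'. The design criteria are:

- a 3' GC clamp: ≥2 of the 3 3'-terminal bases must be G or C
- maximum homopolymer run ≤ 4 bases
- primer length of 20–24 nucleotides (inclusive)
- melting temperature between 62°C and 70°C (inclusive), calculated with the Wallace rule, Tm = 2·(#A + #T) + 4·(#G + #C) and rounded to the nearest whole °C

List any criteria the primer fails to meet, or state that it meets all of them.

Base counts: A=7, T=4, G=4, C=7 (length 22).
GC clamp: 3' end TTT has 0 G/C, need ≥2 ✗
homopolymer run: longest run = 3 ✓
length: length 22 ✓
Tm: Tm = 2·11 + 4·11 = 66°C ✓

Fails: GC clamp.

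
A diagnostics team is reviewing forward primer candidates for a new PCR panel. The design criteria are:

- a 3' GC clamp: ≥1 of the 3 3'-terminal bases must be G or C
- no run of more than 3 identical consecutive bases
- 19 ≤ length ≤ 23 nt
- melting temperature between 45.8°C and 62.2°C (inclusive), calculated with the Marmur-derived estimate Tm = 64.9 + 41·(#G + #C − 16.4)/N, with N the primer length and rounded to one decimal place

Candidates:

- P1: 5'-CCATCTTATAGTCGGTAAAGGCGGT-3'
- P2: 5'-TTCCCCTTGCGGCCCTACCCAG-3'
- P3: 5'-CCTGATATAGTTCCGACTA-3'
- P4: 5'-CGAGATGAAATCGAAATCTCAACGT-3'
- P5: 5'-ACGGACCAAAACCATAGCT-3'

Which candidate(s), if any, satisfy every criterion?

P3 only.

P1 (25 nt, A=6 T=7 G=7 C=5): 3' end GGT has 2 G/C ✓; longest run = 3 ✓; length 25, outside 19–23 ✗; Tm = 64.9 + 41·(12 − 16.4)/25 = 57.7°C ✓ — fails.
P2 (22 nt, A=2 T=5 G=4 C=11): 3' end CAG has 2 G/C ✓; longest run = 4, exceeds 3 ✗; length 22 ✓; Tm = 64.9 + 41·(15 − 16.4)/22 = 62.3°C, outside 45.8–62.2°C ✗ — fails.
P3 (19 nt, A=5 T=6 G=3 C=5): 3' end CTA has 1 G/C ✓; longest run = 2 ✓; length 19 ✓; Tm = 64.9 + 41·(8 − 16.4)/19 = 46.8°C ✓ — passes.
P4 (25 nt, A=10 T=5 G=5 C=5): 3' end CGT has 2 G/C ✓; longest run = 3 ✓; length 25, outside 19–23 ✗; Tm = 64.9 + 41·(10 − 16.4)/25 = 54.4°C ✓ — fails.
P5 (19 nt, A=8 T=2 G=3 C=6): 3' end GCT has 2 G/C ✓; longest run = 4, exceeds 3 ✗; length 19 ✓; Tm = 64.9 + 41·(9 − 16.4)/19 = 48.9°C ✓ — fails.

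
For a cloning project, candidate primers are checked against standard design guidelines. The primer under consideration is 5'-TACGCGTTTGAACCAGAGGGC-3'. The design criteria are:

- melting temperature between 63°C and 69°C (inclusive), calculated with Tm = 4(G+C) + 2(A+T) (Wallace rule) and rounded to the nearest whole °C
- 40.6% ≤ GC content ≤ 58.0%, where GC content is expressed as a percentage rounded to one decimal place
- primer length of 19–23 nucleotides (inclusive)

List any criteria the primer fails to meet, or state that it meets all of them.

Meets all criteria.

Base counts: A=5, T=4, G=7, C=5 (length 21).
Tm: Tm = 2·9 + 4·12 = 66°C ✓
GC content: GC 12/21 = 57.1% ✓
length: length 21 ✓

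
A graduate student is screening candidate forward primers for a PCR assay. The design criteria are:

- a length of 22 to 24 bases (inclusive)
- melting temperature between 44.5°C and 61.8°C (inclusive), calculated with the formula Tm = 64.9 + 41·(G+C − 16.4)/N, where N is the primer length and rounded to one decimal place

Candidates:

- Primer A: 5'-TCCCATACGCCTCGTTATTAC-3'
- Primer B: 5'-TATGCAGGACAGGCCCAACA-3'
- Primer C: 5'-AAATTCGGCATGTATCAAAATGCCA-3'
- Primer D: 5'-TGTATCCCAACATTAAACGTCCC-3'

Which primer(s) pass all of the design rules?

Primer A (21 nt, A=4 T=7 G=2 C=8): length 21, outside 22–24 ✗; Tm = 64.9 + 41·(10 − 16.4)/21 = 52.4°C ✓ — fails.
Primer B (20 nt, A=7 T=2 G=5 C=6): length 20, outside 22–24 ✗; Tm = 64.9 + 41·(11 − 16.4)/20 = 53.8°C ✓ — fails.
Primer C (25 nt, A=10 T=6 G=4 C=5): length 25, outside 22–24 ✗; Tm = 64.9 + 41·(9 − 16.4)/25 = 52.8°C ✓ — fails.
Primer D (23 nt, A=7 T=6 G=2 C=8): length 23 ✓; Tm = 64.9 + 41·(10 − 16.4)/23 = 53.5°C ✓ — passes.

Primer D only.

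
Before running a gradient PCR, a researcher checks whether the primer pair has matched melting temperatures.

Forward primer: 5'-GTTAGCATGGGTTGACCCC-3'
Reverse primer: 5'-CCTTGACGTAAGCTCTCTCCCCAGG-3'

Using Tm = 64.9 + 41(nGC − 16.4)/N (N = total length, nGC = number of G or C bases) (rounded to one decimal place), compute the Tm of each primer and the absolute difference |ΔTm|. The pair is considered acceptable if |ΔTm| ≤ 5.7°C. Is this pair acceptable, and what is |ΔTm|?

|ΔTm| = 9.4°C; the pair is not acceptable.

Forward: G+C = 11, N = 19 → Tm = 64.9 + 41·(11 − 16.4)/19 = 53.2°C.
Reverse: G+C = 15, N = 25 → Tm = 64.9 + 41·(15 − 16.4)/25 = 62.6°C.
|ΔTm| = |53.2 − 62.6| = 9.4°C, > 5.7°C.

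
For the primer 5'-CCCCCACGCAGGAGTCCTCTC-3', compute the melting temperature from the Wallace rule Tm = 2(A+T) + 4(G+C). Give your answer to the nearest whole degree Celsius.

72°C

Base counts: A=3, T=3, G=4, C=11 (length 21).
Tm = 2·(3+3) + 4·(4+11) = 2·6 + 4·15 = 12 + 60 = 72°C.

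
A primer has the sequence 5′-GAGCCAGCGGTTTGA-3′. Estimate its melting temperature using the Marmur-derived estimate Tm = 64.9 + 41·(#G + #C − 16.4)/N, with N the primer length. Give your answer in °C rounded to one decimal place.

44.7°C

Base counts: A=3, T=3, G=6, C=3; G+C = 9, N = 15.
Tm = 64.9 + 41·(9 − 16.4)/15 = 64.9 + -303.40/15 = 44.7°C.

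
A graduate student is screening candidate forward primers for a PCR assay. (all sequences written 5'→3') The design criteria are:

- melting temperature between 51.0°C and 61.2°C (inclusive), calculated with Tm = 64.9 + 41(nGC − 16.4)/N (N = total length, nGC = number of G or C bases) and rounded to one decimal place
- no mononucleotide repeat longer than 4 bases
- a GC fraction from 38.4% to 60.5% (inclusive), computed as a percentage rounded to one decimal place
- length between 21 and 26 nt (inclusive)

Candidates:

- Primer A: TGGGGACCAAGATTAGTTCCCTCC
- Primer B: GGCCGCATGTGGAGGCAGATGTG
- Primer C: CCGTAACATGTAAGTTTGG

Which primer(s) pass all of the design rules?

Primer A (24 nt, A=5 T=6 G=6 C=7): Tm = 64.9 + 41·(13 − 16.4)/24 = 59.1°C ✓; longest run = 4 ✓; GC 13/24 = 54.2% ✓; length 24 ✓ — passes.
Primer B (23 nt, A=4 T=4 G=11 C=4): Tm = 64.9 + 41·(15 − 16.4)/23 = 62.4°C, outside 51.0–61.2°C ✗; longest run = 2 ✓; GC 15/23 = 65.2%, outside 38.4–60.5% ✗; length 23 ✓ — fails.
Primer C (19 nt, A=5 T=6 G=5 C=3): Tm = 64.9 + 41·(8 − 16.4)/19 = 46.8°C, outside 51.0–61.2°C ✗; longest run = 3 ✓; GC 8/19 = 42.1% ✓; length 19, outside 21–26 ✗ — fails.

Primer A only.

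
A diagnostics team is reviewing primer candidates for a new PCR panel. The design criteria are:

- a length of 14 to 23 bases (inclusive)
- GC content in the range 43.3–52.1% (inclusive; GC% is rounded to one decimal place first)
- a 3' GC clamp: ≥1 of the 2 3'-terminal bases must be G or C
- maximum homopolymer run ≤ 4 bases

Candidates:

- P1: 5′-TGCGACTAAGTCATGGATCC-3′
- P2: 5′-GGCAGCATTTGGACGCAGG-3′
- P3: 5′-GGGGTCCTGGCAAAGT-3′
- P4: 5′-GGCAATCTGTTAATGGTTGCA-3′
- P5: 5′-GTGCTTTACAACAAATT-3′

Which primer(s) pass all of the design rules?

P1 (20 nt, A=5 T=5 G=5 C=5): length 20 ✓; GC 10/20 = 50.0% ✓; 3' end CC has 2 G/C ✓; longest run = 2 ✓ — passes.
P2 (19 nt, A=4 T=3 G=8 C=4): length 19 ✓; GC 12/19 = 63.2%, outside 43.3–52.1% ✗; 3' end GG has 2 G/C ✓; longest run = 3 ✓ — fails.
P3 (16 nt, A=3 T=3 G=7 C=3): length 16 ✓; GC 10/16 = 62.5%, outside 43.3–52.1% ✗; 3' end GT has 1 G/C ✓; longest run = 4 ✓ — fails.
P4 (21 nt, A=5 T=7 G=6 C=3): length 21 ✓; GC 9/21 = 42.9%, outside 43.3–52.1% ✗; 3' end CA has 1 G/C ✓; longest run = 2 ✓ — fails.
P5 (17 nt, A=6 T=6 G=2 C=3): length 17 ✓; GC 5/17 = 29.4%, outside 43.3–52.1% ✗; 3' end TT has 0 G/C, need ≥1 ✗; longest run = 3 ✓ — fails.

P1 only.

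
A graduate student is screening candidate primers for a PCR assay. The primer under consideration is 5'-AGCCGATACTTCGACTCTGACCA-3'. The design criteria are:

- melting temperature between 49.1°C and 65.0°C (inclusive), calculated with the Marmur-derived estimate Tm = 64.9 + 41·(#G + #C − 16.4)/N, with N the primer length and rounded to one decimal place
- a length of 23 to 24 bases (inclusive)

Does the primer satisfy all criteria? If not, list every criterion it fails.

Meets all criteria.

Base counts: A=6, T=5, G=4, C=8 (length 23).
Tm: Tm = 64.9 + 41·(12 − 16.4)/23 = 57.1°C ✓
length: length 23 ✓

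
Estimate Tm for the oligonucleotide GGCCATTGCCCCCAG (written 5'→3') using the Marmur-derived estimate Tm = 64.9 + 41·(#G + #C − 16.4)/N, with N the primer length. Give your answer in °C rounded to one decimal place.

Base counts: A=2, T=2, G=4, C=7; G+C = 11, N = 15.
Tm = 64.9 + 41·(11 − 16.4)/15 = 64.9 + -221.40/15 = 50.1°C.

50.1°C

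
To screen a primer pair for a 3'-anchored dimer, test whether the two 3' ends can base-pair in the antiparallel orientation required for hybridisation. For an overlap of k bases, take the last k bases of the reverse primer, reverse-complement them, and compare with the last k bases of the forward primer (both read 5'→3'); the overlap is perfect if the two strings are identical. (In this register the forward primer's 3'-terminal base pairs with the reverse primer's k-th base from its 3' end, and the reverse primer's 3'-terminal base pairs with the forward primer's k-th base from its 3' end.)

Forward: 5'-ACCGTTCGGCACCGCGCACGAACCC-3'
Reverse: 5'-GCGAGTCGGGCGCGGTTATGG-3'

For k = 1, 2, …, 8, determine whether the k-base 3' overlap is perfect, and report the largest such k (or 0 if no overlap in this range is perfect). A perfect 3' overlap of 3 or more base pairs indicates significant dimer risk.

Last 8 bases (5'→3') — forward …ACGAACCC, reverse …GGTTATGG.
Reverse complement of the reverse primer's last 8 bases: CCATAACC; its first k bases are the reverse complement of the reverse primer's last k bases, so a perfect k-base overlap needs the forward primer's last k bases to equal them.
Comparing (forward last k vs required): k=1: C vs C ✓; k=2: CC vs CC ✓; k=3: CCC vs CCA ✗; k=4: ACCC vs CCAT ✗; k=5: AACCC vs CCATA ✗; k=6: GAACCC vs CCATAA ✗; k=7: CGAACCC vs CCATAAC ✗; k=8: ACGAACCC vs CCATAACC ✗.
Perfect overlaps at k = 1, 2; the largest is 2.

Longest perfect overlap: 2 complementary base pairs; below the dimer-risk threshold (threshold 3).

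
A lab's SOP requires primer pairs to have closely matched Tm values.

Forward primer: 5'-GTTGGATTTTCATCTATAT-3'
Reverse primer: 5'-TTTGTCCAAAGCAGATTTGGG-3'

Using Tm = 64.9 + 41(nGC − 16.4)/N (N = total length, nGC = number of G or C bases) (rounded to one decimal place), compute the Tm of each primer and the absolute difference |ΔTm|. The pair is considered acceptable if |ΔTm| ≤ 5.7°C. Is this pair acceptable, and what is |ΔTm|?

|ΔTm| = 10.2°C; the pair is not acceptable.

Forward: G+C = 5, N = 19 → Tm = 64.9 + 41·(5 − 16.4)/19 = 40.3°C.
Reverse: G+C = 9, N = 21 → Tm = 64.9 + 41·(9 − 16.4)/21 = 50.5°C.
|ΔTm| = |40.3 − 50.5| = 10.2°C, > 5.7°C.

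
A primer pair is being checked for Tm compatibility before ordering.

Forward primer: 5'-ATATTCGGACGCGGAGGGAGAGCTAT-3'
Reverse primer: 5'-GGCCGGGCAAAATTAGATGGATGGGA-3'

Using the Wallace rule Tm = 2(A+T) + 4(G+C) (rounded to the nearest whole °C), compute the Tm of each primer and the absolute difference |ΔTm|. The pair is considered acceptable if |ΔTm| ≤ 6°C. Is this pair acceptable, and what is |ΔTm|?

|ΔTm| = 0°C; the pair is acceptable.

Forward: A=7 T=5 G=10 C=4 → Tm = 2·12 + 4·14 = 80°C.
Reverse: A=8 T=4 G=11 C=3 → Tm = 2·12 + 4·14 = 80°C.
|ΔTm| = |80 − 80| = 0°C, ≤ 6°C.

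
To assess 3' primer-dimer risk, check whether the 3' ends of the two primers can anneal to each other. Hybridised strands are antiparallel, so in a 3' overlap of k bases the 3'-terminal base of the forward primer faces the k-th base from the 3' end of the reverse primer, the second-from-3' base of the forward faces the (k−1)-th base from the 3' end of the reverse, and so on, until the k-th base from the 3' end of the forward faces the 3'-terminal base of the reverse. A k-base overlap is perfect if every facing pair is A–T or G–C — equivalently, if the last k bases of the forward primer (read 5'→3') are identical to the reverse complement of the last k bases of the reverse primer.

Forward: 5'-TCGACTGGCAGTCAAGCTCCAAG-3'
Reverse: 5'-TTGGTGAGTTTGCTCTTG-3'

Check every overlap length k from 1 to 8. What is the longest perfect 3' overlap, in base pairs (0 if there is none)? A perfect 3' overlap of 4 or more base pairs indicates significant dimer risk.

Last 8 bases (5'→3') — forward …GCTCCAAG, reverse …TGCTCTTG.
Reverse complement of the reverse primer's last 8 bases: CAAGAGCA; its first k bases are the reverse complement of the reverse primer's last k bases, so a perfect k-base overlap needs the forward primer's last k bases to equal them.
Comparing (forward last k vs required): k=1: G vs C ✗; k=2: AG vs CA ✗; k=3: AAG vs CAA ✗; k=4: CAAG vs CAAG ✓; k=5: CCAAG vs CAAGA ✗; k=6: TCCAAG vs CAAGAG ✗; k=7: CTCCAAG vs CAAGAGC ✗; k=8: GCTCCAAG vs CAAGAGCA ✗.
Only k = 4 is perfect, so the longest perfect 3' overlap is 4.

Longest perfect overlap: 4 complementary base pairs; significant dimer risk (threshold 4).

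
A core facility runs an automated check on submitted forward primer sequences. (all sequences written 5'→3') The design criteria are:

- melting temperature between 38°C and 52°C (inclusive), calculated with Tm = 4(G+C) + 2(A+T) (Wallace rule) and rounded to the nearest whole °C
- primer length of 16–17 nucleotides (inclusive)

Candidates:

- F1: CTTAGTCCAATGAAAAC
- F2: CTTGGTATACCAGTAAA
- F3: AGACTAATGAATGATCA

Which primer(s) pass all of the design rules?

F1, F2 and F3.

F1 (17 nt, A=7 T=4 G=2 C=4): Tm = 2·11 + 4·6 = 46°C ✓; length 17 ✓ — passes.
F2 (17 nt, A=6 T=5 G=3 C=3): Tm = 2·11 + 4·6 = 46°C ✓; length 17 ✓ — passes.
F3 (17 nt, A=8 T=4 G=3 C=2): Tm = 2·12 + 4·5 = 44°C ✓; length 17 ✓ — passes.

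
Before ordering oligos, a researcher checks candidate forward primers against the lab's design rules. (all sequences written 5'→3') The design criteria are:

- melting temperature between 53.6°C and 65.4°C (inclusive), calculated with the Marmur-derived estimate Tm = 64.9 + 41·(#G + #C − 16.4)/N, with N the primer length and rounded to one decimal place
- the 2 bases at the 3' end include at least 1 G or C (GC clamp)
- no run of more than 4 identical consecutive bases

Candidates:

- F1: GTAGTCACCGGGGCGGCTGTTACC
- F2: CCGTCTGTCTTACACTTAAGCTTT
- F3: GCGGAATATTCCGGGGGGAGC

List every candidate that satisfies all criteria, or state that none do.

F1 only.

F1 (24 nt, A=3 T=5 G=9 C=7): Tm = 64.9 + 41·(16 − 16.4)/24 = 64.2°C ✓; 3' end CC has 2 G/C ✓; longest run = 4 ✓ — passes.
F2 (24 nt, A=4 T=10 G=3 C=7): Tm = 64.9 + 41·(10 − 16.4)/24 = 54.0°C ✓; 3' end TT has 0 G/C, need ≥1 ✗; longest run = 3 ✓ — fails.
F3 (21 nt, A=4 T=3 G=10 C=4): Tm = 64.9 + 41·(14 − 16.4)/21 = 60.2°C ✓; 3' end GC has 2 G/C ✓; longest run = 6, exceeds 4 ✗ — fails.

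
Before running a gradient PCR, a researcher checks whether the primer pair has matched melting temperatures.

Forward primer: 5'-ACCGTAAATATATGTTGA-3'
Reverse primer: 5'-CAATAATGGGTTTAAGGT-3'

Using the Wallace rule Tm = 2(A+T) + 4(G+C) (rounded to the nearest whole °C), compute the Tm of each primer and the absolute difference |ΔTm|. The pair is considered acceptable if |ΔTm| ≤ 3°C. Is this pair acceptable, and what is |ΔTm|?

|ΔTm| = 2°C; the pair is acceptable.

Forward: A=7 T=6 G=3 C=2 → Tm = 2·13 + 4·5 = 46°C.
Reverse: A=6 T=6 G=5 C=1 → Tm = 2·12 + 4·6 = 48°C.
|ΔTm| = |46 − 48| = 2°C, ≤ 3°C.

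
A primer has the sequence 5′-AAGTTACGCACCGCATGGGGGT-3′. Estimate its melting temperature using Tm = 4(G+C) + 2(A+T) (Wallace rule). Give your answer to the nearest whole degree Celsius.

Base counts: A=5, T=4, G=8, C=5 (length 22).
Tm = 2·(5+4) + 4·(8+5) = 2·9 + 4·13 = 18 + 52 = 70°C.

70°C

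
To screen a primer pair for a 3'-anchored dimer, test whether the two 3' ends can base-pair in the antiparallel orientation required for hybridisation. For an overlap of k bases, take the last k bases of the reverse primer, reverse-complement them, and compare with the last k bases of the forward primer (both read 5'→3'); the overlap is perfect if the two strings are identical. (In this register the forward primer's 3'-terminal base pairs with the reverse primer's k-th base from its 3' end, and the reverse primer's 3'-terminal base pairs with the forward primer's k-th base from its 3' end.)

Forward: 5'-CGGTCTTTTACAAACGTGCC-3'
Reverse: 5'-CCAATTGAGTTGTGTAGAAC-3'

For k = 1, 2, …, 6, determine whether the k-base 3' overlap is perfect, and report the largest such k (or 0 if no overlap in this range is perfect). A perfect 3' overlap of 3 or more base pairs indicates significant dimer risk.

Longest perfect overlap: 0 complementary base pairs; below the dimer-risk threshold (threshold 3).

Last 6 bases (5'→3') — forward …CGTGCC, reverse …TAGAAC.
Reverse complement of the reverse primer's last 6 bases: GTTCTA; its first k bases are the reverse complement of the reverse primer's last k bases, so a perfect k-base overlap needs the forward primer's last k bases to equal them.
Comparing (forward last k vs required): k=1: C vs G ✗; k=2: CC vs GT ✗; k=3: GCC vs GTT ✗; k=4: TGCC vs GTTC ✗; k=5: GTGCC vs GTTCT ✗; k=6: CGTGCC vs GTTCTA ✗.
No overlap length from 1 to 6 is perfect, so the longest perfect 3' overlap is 0.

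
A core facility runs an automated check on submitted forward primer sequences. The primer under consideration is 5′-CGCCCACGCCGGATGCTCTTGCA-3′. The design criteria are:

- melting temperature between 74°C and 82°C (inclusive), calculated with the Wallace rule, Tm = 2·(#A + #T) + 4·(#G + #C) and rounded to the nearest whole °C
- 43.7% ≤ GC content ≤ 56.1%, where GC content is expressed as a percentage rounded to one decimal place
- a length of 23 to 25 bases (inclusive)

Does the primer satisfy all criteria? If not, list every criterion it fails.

Base counts: A=3, T=4, G=6, C=10 (length 23).
Tm: Tm = 2·7 + 4·16 = 78°C ✓
GC content: GC 16/23 = 69.6%, outside 43.7–56.1% ✗
length: length 23 ✓

Fails: GC content.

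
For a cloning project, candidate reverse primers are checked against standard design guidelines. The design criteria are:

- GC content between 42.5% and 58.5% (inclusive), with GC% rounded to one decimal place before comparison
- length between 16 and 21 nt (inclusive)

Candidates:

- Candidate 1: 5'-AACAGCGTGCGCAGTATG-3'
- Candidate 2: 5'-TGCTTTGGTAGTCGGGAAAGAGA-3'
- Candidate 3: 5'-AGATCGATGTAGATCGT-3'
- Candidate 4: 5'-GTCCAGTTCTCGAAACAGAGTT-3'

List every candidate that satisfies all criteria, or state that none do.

Candidate 1 only.

Candidate 1 (18 nt, A=5 T=3 G=6 C=4): GC 10/18 = 55.6% ✓; length 18 ✓ — passes.
Candidate 2 (23 nt, A=6 T=6 G=9 C=2): GC 11/23 = 47.8% ✓; length 23, outside 16–21 ✗ — fails.
Candidate 3 (17 nt, A=5 T=5 G=5 C=2): GC 7/17 = 41.2%, outside 42.5–58.5% ✗; length 17 ✓ — fails.
Candidate 4 (22 nt, A=6 T=6 G=5 C=5): GC 10/22 = 45.5% ✓; length 22, outside 16–21 ✗ — fails.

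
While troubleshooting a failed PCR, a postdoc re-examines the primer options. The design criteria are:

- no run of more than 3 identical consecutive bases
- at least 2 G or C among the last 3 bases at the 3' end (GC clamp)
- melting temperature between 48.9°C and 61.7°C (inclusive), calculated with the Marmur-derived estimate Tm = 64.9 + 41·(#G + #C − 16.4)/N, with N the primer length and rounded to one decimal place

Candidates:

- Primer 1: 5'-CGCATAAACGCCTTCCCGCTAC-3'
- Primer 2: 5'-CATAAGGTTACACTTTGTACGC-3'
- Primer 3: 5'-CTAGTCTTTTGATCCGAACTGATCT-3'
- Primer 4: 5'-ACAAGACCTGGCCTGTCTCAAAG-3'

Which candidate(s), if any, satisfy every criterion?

Primer 2 only.

Primer 1 (22 nt, A=5 T=4 G=3 C=10): longest run = 3 ✓; 3' end TAC has 1 G/C, need ≥2 ✗; Tm = 64.9 + 41·(13 − 16.4)/22 = 58.6°C ✓ — fails.
Primer 2 (22 nt, A=6 T=7 G=4 C=5): longest run = 3 ✓; 3' end CGC has 3 G/C ✓; Tm = 64.9 + 41·(9 − 16.4)/22 = 51.1°C ✓ — passes.
Primer 3 (25 nt, A=5 T=10 G=4 C=6): longest run = 4, exceeds 3 ✗; 3' end TCT has 1 G/C, need ≥2 ✗; Tm = 64.9 + 41·(10 − 16.4)/25 = 54.4°C ✓ — fails.
Primer 4 (23 nt, A=7 T=4 G=5 C=7): longest run = 3 ✓; 3' end AAG has 1 G/C, need ≥2 ✗; Tm = 64.9 + 41·(12 − 16.4)/23 = 57.1°C ✓ — fails.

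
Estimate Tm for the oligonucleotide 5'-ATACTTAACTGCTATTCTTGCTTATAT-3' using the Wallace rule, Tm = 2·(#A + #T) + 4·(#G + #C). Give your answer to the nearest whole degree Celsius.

Base counts: A=7, T=13, G=2, C=5 (length 27).
Tm = 2·(7+13) + 4·(2+5) = 2·20 + 4·7 = 40 + 28 = 68°C.

68°C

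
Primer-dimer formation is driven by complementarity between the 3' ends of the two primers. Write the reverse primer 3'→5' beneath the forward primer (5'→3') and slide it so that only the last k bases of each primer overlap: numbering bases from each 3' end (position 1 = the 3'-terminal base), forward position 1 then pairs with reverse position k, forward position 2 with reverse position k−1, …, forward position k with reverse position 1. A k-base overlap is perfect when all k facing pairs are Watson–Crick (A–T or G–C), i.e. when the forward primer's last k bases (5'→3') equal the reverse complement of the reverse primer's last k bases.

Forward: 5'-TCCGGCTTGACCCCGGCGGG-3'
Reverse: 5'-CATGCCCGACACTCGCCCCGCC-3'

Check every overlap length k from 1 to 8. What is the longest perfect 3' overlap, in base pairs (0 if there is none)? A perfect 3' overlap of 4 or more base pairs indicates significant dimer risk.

Last 8 bases (5'→3') — forward …CCGGCGGG, reverse …GCCCCGCC.
Reverse complement of the reverse primer's last 8 bases: GGCGGGGC; its first k bases are the reverse complement of the reverse primer's last k bases, so a perfect k-base overlap needs the forward primer's last k bases to equal them.
Comparing (forward last k vs required): k=1: G vs G ✓; k=2: GG vs GG ✓; k=3: GGG vs GGC ✗; k=4: CGGG vs GGCG ✗; k=5: GCGGG vs GGCGG ✗; k=6: GGCGGG vs GGCGGG ✓; k=7: CGGCGGG vs GGCGGGG ✗; k=8: CCGGCGGG vs GGCGGGGC ✗.
Perfect overlaps at k = 1, 2, 6; the largest is 6.

Longest perfect overlap: 6 complementary base pairs; significant dimer risk (threshold 4).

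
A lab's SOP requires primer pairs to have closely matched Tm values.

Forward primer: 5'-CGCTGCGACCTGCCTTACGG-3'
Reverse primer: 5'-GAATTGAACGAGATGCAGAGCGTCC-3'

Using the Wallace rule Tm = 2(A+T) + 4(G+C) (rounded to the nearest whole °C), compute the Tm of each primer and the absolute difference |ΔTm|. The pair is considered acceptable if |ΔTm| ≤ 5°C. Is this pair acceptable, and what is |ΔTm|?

Forward: A=2 T=4 G=6 C=8 → Tm = 2·6 + 4·14 = 68°C.
Reverse: A=8 T=4 G=8 C=5 → Tm = 2·12 + 4·13 = 76°C.
|ΔTm| = |68 − 76| = 8°C, > 5°C.

|ΔTm| = 8°C; the pair is not acceptable.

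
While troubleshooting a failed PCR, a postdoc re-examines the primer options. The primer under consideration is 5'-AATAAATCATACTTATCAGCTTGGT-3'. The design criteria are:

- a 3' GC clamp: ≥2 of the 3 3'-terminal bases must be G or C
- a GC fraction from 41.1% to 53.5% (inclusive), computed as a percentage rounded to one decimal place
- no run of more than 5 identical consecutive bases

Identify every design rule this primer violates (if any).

Fails: GC content.

Base counts: A=9, T=9, G=3, C=4 (length 25).
GC clamp: 3' end GGT has 2 G/C ✓
GC content: GC 7/25 = 28.0%, outside 41.1–53.5% ✗
homopolymer run: longest run = 3 ✓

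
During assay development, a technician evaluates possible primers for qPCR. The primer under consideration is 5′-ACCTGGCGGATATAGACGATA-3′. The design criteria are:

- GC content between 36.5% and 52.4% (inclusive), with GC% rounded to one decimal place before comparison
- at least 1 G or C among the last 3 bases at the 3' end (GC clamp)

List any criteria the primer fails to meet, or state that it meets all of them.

Fails: GC clamp.

Base counts: A=7, T=4, G=6, C=4 (length 21).
GC content: GC 10/21 = 47.6% ✓
GC clamp: 3' end ATA has 0 G/C, need ≥1 ✗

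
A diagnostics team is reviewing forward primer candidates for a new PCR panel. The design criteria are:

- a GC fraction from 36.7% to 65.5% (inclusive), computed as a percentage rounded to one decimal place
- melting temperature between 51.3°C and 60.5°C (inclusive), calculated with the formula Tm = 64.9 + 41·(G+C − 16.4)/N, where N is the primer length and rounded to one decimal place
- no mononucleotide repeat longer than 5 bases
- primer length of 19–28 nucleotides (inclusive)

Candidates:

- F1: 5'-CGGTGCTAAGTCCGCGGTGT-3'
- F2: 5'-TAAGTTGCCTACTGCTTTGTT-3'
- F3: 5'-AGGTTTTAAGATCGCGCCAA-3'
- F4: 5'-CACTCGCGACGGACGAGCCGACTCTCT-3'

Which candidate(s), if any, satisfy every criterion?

F1 (20 nt, A=2 T=5 G=8 C=5): GC 13/20 = 65.0% ✓; Tm = 64.9 + 41·(13 − 16.4)/20 = 57.9°C ✓; longest run = 2 ✓; length 20 ✓ — passes.
F2 (21 nt, A=3 T=10 G=4 C=4): GC 8/21 = 38.1% ✓; Tm = 64.9 + 41·(8 − 16.4)/21 = 48.5°C, outside 51.3–60.5°C ✗; longest run = 3 ✓; length 21 ✓ — fails.
F3 (20 nt, A=6 T=5 G=5 C=4): GC 9/20 = 45.0% ✓; Tm = 64.9 + 41·(9 − 16.4)/20 = 49.7°C, outside 51.3–60.5°C ✗; longest run = 4 ✓; length 20 ✓ — fails.
F4 (27 nt, A=5 T=4 G=7 C=11): GC 18/27 = 66.7%, outside 36.7–65.5% ✗; Tm = 64.9 + 41·(18 − 16.4)/27 = 67.3°C, outside 51.3–60.5°C ✗; longest run = 2 ✓; length 27 ✓ — fails.

F1 only.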